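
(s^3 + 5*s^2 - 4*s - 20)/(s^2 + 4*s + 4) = (s^2 + 3*s - 10)/(s + 2)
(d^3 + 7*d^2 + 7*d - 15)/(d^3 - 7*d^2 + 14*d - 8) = (d^2 + 8*d + 15)/(d^2 - 6*d + 8)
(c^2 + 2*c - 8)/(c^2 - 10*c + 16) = (c + 4)/(c - 8)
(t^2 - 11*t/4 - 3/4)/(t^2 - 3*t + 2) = (4*t^2 - 11*t - 3)/(4*(t^2 - 3*t + 2))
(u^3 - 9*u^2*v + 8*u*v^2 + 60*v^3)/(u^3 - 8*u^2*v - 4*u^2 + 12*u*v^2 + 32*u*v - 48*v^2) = (u^2 - 3*u*v - 10*v^2)/(u^2 - 2*u*v - 4*u + 8*v)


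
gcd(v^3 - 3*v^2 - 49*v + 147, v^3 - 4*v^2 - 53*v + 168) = v^2 + 4*v - 21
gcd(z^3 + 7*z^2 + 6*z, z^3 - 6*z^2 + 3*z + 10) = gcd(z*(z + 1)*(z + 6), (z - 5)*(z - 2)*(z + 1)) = z + 1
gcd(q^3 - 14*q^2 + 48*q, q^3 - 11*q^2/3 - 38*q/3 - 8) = q - 6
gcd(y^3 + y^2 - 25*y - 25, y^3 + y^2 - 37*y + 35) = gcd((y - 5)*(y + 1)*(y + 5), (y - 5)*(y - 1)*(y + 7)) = y - 5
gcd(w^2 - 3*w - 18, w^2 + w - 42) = w - 6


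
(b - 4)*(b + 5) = b^2 + b - 20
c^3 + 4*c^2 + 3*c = c*(c + 1)*(c + 3)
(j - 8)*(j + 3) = j^2 - 5*j - 24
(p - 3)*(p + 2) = p^2 - p - 6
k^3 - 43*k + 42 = (k - 6)*(k - 1)*(k + 7)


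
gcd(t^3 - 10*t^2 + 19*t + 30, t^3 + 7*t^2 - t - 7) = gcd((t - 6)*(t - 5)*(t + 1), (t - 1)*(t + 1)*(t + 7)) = t + 1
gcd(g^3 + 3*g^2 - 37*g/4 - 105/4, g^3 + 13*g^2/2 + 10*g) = g + 5/2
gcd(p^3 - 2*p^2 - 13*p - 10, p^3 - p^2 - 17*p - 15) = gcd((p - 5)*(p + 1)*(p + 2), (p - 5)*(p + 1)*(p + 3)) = p^2 - 4*p - 5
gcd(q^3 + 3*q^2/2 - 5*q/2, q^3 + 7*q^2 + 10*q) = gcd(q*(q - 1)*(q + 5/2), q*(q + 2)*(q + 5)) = q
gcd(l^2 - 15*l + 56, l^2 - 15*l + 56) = l^2 - 15*l + 56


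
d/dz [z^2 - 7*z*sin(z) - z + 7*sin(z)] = -7*z*cos(z) + 2*z + 7*sqrt(2)*cos(z + pi/4) - 1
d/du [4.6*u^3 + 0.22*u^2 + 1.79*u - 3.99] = 13.8*u^2 + 0.44*u + 1.79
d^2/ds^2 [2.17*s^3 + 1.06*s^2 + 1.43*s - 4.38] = 13.02*s + 2.12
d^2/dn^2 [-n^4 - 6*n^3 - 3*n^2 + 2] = -12*n^2 - 36*n - 6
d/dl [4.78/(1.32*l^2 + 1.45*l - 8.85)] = (-12.6192*l - 6.931)/(1.32*l^2 + 1.45*l - 8.85)^2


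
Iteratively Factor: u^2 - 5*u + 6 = (u - 3)*(u - 2)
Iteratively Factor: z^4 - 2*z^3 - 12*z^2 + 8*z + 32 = (z - 2)*(z^3 - 12*z - 16) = (z - 4)*(z - 2)*(z^2 + 4*z + 4) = (z - 4)*(z - 2)*(z + 2)*(z + 2)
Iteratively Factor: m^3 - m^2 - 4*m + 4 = (m + 2)*(m^2 - 3*m + 2) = (m - 1)*(m + 2)*(m - 2)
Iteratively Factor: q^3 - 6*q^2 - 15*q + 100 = (q - 5)*(q^2 - q - 20) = (q - 5)*(q + 4)*(q - 5)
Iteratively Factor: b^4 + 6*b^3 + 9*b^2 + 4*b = (b + 1)*(b^3 + 5*b^2 + 4*b) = (b + 1)*(b + 4)*(b^2 + b) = b*(b + 1)*(b + 4)*(b + 1)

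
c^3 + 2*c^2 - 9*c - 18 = (c - 3)*(c + 2)*(c + 3)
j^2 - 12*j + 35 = (j - 7)*(j - 5)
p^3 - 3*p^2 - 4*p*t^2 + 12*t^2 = (p - 3)*(p - 2*t)*(p + 2*t)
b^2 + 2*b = b*(b + 2)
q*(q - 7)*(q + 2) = q^3 - 5*q^2 - 14*q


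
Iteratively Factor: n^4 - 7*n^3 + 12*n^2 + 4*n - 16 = (n - 2)*(n^3 - 5*n^2 + 2*n + 8) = (n - 4)*(n - 2)*(n^2 - n - 2) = (n - 4)*(n - 2)*(n + 1)*(n - 2)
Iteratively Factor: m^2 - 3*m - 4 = (m + 1)*(m - 4)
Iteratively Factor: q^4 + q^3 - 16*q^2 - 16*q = (q - 4)*(q^3 + 5*q^2 + 4*q) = q*(q - 4)*(q^2 + 5*q + 4) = q*(q - 4)*(q + 4)*(q + 1)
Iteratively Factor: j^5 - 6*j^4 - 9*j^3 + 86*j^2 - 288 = (j + 2)*(j^4 - 8*j^3 + 7*j^2 + 72*j - 144) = (j - 4)*(j + 2)*(j^3 - 4*j^2 - 9*j + 36) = (j - 4)*(j + 2)*(j + 3)*(j^2 - 7*j + 12) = (j - 4)*(j - 3)*(j + 2)*(j + 3)*(j - 4)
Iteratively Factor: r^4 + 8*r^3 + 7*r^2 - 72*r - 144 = (r - 3)*(r^3 + 11*r^2 + 40*r + 48) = (r - 3)*(r + 3)*(r^2 + 8*r + 16) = (r - 3)*(r + 3)*(r + 4)*(r + 4)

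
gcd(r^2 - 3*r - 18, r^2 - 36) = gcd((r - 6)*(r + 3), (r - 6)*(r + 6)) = r - 6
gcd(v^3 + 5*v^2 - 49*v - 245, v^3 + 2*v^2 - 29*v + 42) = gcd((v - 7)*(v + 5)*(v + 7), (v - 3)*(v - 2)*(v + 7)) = v + 7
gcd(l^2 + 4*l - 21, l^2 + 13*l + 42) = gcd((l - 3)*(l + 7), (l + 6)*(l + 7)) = l + 7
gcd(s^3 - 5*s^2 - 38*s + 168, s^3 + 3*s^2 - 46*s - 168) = s^2 - s - 42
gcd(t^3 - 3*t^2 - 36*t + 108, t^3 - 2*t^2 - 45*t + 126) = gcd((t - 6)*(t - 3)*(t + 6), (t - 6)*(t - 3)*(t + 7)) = t^2 - 9*t + 18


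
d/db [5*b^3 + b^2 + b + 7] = 15*b^2 + 2*b + 1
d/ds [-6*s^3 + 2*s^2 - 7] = 2*s*(2 - 9*s)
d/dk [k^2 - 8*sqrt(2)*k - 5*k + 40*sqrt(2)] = 2*k - 8*sqrt(2) - 5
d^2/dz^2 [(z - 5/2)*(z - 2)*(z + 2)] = 6*z - 5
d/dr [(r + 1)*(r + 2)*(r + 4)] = 3*r^2 + 14*r + 14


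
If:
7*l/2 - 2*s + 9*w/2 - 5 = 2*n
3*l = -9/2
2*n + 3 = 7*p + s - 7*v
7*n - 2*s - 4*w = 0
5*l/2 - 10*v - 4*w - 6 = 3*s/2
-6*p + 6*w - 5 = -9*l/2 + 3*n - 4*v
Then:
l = -3/2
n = 16570/9723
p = -32339/25928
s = -544/9723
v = -56283/25928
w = 19513/6482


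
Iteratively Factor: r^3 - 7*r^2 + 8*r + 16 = (r + 1)*(r^2 - 8*r + 16) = (r - 4)*(r + 1)*(r - 4)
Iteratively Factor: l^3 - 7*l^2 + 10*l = (l - 5)*(l^2 - 2*l) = l*(l - 5)*(l - 2)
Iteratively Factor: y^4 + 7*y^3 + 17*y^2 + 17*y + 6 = (y + 1)*(y^3 + 6*y^2 + 11*y + 6) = (y + 1)*(y + 3)*(y^2 + 3*y + 2) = (y + 1)*(y + 2)*(y + 3)*(y + 1)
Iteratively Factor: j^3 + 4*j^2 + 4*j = (j + 2)*(j^2 + 2*j) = (j + 2)^2*(j)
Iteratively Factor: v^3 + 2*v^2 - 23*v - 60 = (v + 4)*(v^2 - 2*v - 15) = (v - 5)*(v + 4)*(v + 3)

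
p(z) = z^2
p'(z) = 2*z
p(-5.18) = 26.83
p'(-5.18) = -10.36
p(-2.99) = 8.94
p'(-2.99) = -5.98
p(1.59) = 2.53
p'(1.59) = 3.18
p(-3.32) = 11.02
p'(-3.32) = -6.64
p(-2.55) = 6.50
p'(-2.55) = -5.10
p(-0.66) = 0.44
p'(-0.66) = -1.32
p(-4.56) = 20.79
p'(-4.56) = -9.12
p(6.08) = 36.97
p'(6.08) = 12.16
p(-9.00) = 81.00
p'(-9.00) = -18.00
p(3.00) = 9.00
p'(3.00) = 6.00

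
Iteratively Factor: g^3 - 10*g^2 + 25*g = (g)*(g^2 - 10*g + 25) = g*(g - 5)*(g - 5)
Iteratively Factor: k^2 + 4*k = (k)*(k + 4)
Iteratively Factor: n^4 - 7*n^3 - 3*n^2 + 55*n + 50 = (n - 5)*(n^3 - 2*n^2 - 13*n - 10) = (n - 5)*(n + 2)*(n^2 - 4*n - 5) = (n - 5)*(n + 1)*(n + 2)*(n - 5)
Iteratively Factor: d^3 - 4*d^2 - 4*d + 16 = (d - 2)*(d^2 - 2*d - 8) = (d - 2)*(d + 2)*(d - 4)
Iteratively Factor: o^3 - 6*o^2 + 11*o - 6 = (o - 2)*(o^2 - 4*o + 3) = (o - 2)*(o - 1)*(o - 3)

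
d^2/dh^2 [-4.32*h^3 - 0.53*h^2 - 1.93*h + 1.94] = -25.92*h - 1.06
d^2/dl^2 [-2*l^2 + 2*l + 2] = -4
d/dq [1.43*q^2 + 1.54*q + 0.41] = 2.86*q + 1.54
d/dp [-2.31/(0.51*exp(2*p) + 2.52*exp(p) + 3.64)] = (2.3562*exp(p) + 5.8212)*exp(p)/(0.51*exp(2*p) + 2.52*exp(p) + 3.64)^2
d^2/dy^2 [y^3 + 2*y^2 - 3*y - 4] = 6*y + 4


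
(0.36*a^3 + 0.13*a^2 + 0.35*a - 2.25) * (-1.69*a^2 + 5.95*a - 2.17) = -0.6084*a^5 + 1.9223*a^4 - 0.5992*a^3 + 5.6029*a^2 - 14.147*a + 4.8825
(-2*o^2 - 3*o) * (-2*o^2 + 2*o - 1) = 4*o^4 + 2*o^3 - 4*o^2 + 3*o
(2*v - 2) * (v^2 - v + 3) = 2*v^3 - 4*v^2 + 8*v - 6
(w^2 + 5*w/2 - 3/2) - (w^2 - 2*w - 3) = 9*w/2 + 3/2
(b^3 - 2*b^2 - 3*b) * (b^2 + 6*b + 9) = b^5 + 4*b^4 - 6*b^3 - 36*b^2 - 27*b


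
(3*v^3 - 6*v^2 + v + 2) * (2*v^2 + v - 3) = 6*v^5 - 9*v^4 - 13*v^3 + 23*v^2 - v - 6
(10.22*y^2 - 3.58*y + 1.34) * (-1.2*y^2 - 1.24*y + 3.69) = -12.264*y^4 - 8.3768*y^3 + 40.543*y^2 - 14.8718*y + 4.9446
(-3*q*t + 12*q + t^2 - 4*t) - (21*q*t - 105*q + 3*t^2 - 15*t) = -24*q*t + 117*q - 2*t^2 + 11*t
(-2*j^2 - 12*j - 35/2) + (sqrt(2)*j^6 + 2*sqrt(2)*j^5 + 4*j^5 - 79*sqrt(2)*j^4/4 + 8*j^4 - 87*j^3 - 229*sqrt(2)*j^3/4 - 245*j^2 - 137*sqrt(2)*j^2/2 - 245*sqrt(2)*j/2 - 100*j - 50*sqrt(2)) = sqrt(2)*j^6 + 2*sqrt(2)*j^5 + 4*j^5 - 79*sqrt(2)*j^4/4 + 8*j^4 - 87*j^3 - 229*sqrt(2)*j^3/4 - 247*j^2 - 137*sqrt(2)*j^2/2 - 245*sqrt(2)*j/2 - 112*j - 50*sqrt(2) - 35/2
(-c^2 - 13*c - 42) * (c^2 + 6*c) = -c^4 - 19*c^3 - 120*c^2 - 252*c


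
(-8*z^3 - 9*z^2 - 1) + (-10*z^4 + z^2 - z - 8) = -10*z^4 - 8*z^3 - 8*z^2 - z - 9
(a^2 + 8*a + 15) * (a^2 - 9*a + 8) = a^4 - a^3 - 49*a^2 - 71*a + 120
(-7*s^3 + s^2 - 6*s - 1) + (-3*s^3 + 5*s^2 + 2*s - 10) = -10*s^3 + 6*s^2 - 4*s - 11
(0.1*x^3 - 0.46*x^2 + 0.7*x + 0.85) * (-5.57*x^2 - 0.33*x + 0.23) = -0.557*x^5 + 2.5292*x^4 - 3.7242*x^3 - 5.0713*x^2 - 0.1195*x + 0.1955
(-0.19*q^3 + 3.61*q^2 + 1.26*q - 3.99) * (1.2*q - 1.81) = -0.228*q^4 + 4.6759*q^3 - 5.0221*q^2 - 7.0686*q + 7.2219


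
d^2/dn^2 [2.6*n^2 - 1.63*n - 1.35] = 5.20000000000000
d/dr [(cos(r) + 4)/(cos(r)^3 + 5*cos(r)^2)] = (17*cos(r) + cos(2*r) + 41)*sin(r)/((cos(r) + 5)^2*cos(r)^3)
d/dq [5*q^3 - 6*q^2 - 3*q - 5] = 15*q^2 - 12*q - 3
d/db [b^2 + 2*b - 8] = 2*b + 2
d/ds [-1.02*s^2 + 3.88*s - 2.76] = 3.88 - 2.04*s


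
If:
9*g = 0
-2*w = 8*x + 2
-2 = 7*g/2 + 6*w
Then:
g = 0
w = -1/3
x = -1/6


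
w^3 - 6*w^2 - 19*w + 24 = (w - 8)*(w - 1)*(w + 3)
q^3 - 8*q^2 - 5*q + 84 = (q - 7)*(q - 4)*(q + 3)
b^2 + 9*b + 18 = (b + 3)*(b + 6)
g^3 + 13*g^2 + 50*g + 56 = (g + 2)*(g + 4)*(g + 7)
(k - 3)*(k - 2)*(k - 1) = k^3 - 6*k^2 + 11*k - 6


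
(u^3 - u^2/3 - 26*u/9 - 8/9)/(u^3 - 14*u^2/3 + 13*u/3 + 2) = (u + 4/3)/(u - 3)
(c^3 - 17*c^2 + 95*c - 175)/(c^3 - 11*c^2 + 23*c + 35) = (c - 5)/(c + 1)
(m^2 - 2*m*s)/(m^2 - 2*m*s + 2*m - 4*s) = m/(m + 2)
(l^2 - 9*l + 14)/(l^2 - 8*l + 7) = (l - 2)/(l - 1)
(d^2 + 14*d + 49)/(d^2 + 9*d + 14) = (d + 7)/(d + 2)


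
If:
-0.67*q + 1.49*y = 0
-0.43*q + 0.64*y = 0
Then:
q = 0.00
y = 0.00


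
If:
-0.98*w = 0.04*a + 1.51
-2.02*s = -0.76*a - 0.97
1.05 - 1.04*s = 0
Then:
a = 1.41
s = 1.01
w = -1.60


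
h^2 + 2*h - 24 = (h - 4)*(h + 6)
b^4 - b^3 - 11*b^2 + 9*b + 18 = (b - 3)*(b - 2)*(b + 1)*(b + 3)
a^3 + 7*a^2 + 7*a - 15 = (a - 1)*(a + 3)*(a + 5)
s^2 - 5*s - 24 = (s - 8)*(s + 3)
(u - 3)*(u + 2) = u^2 - u - 6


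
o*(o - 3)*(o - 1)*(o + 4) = o^4 - 13*o^2 + 12*o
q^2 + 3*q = q*(q + 3)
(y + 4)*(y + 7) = y^2 + 11*y + 28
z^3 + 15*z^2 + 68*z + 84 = (z + 2)*(z + 6)*(z + 7)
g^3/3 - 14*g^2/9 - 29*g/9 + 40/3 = (g/3 + 1)*(g - 5)*(g - 8/3)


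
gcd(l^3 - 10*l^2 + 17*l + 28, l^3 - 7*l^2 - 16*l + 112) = l^2 - 11*l + 28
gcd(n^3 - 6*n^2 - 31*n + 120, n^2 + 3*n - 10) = n + 5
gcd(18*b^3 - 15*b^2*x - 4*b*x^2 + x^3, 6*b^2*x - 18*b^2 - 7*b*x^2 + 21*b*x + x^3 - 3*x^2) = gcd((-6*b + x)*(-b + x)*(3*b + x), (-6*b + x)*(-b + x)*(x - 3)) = 6*b^2 - 7*b*x + x^2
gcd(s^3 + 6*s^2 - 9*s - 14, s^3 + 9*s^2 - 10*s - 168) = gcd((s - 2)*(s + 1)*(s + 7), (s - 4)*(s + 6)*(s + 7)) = s + 7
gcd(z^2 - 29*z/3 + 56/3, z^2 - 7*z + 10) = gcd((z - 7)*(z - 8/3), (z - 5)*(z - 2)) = 1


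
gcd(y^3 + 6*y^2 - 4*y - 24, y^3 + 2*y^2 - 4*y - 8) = y^2 - 4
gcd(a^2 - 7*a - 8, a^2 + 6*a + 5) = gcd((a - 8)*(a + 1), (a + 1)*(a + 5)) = a + 1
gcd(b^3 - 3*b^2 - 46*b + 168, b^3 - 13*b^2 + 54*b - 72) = b^2 - 10*b + 24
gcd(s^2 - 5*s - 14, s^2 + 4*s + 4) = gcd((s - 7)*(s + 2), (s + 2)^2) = s + 2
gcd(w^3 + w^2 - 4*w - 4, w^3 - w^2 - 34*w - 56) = w + 2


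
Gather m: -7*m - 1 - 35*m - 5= -42*m - 6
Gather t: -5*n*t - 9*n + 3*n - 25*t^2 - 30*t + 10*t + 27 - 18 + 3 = -6*n - 25*t^2 + t*(-5*n - 20) + 12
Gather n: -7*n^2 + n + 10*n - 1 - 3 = -7*n^2 + 11*n - 4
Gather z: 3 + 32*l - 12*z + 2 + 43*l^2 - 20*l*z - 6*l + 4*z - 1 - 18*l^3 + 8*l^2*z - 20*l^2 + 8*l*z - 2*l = -18*l^3 + 23*l^2 + 24*l + z*(8*l^2 - 12*l - 8) + 4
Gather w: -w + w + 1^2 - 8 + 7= 0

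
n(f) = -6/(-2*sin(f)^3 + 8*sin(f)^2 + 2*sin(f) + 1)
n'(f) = -6*(6*sin(f)^2*cos(f) - 16*sin(f)*cos(f) - 2*cos(f))/(-2*sin(f)^3 + 8*sin(f)^2 + 2*sin(f) + 1)^2 = 12*(16*sin(2*f) + cos(f) + 3*cos(3*f))/(-sin(f) - sin(3*f) + 8*cos(2*f) - 10)^2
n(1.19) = -0.74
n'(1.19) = 0.39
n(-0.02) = -6.23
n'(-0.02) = 10.85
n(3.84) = -1.69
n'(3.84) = 3.92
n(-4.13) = -0.85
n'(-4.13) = -0.73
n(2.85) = -2.74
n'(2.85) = -7.32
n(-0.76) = -1.47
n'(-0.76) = -3.11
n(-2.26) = -1.17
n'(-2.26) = 2.01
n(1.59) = -0.67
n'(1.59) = -0.02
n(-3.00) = -6.80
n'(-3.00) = 2.88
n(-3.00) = -6.80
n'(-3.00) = 2.88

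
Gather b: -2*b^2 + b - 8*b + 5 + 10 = -2*b^2 - 7*b + 15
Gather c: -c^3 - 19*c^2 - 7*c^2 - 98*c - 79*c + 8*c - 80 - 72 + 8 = -c^3 - 26*c^2 - 169*c - 144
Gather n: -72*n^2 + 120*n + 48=-72*n^2 + 120*n + 48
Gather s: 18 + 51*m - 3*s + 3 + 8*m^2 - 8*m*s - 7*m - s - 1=8*m^2 + 44*m + s*(-8*m - 4) + 20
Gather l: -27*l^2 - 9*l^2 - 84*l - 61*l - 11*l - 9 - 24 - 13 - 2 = -36*l^2 - 156*l - 48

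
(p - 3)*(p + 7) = p^2 + 4*p - 21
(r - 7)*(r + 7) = r^2 - 49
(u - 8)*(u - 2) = u^2 - 10*u + 16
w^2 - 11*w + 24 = (w - 8)*(w - 3)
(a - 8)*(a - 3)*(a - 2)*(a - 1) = a^4 - 14*a^3 + 59*a^2 - 94*a + 48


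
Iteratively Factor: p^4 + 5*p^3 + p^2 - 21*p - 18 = (p + 1)*(p^3 + 4*p^2 - 3*p - 18) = (p - 2)*(p + 1)*(p^2 + 6*p + 9) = (p - 2)*(p + 1)*(p + 3)*(p + 3)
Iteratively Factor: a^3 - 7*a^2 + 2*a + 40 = (a - 4)*(a^2 - 3*a - 10) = (a - 4)*(a + 2)*(a - 5)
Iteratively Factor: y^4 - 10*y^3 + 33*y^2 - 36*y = (y)*(y^3 - 10*y^2 + 33*y - 36) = y*(y - 3)*(y^2 - 7*y + 12) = y*(y - 3)^2*(y - 4)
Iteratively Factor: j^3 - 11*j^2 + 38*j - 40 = (j - 5)*(j^2 - 6*j + 8) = (j - 5)*(j - 4)*(j - 2)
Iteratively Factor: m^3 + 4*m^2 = (m)*(m^2 + 4*m) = m*(m + 4)*(m)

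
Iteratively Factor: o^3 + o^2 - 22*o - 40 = (o + 2)*(o^2 - o - 20) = (o - 5)*(o + 2)*(o + 4)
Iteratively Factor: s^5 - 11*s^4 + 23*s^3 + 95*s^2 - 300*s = (s)*(s^4 - 11*s^3 + 23*s^2 + 95*s - 300) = s*(s + 3)*(s^3 - 14*s^2 + 65*s - 100) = s*(s - 4)*(s + 3)*(s^2 - 10*s + 25) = s*(s - 5)*(s - 4)*(s + 3)*(s - 5)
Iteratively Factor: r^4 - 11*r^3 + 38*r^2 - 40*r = (r)*(r^3 - 11*r^2 + 38*r - 40) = r*(r - 5)*(r^2 - 6*r + 8) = r*(r - 5)*(r - 2)*(r - 4)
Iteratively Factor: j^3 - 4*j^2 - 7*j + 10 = (j + 2)*(j^2 - 6*j + 5) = (j - 5)*(j + 2)*(j - 1)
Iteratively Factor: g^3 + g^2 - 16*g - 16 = (g + 4)*(g^2 - 3*g - 4) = (g + 1)*(g + 4)*(g - 4)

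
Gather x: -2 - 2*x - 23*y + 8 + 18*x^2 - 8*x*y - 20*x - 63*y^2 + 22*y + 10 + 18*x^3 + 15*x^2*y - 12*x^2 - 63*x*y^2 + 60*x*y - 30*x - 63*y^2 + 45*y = 18*x^3 + x^2*(15*y + 6) + x*(-63*y^2 + 52*y - 52) - 126*y^2 + 44*y + 16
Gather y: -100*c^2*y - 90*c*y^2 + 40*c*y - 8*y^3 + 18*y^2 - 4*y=-8*y^3 + y^2*(18 - 90*c) + y*(-100*c^2 + 40*c - 4)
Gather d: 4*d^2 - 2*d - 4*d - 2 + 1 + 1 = 4*d^2 - 6*d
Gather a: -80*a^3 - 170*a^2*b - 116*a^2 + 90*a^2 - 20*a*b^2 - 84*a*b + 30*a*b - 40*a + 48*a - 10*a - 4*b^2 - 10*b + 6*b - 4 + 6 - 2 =-80*a^3 + a^2*(-170*b - 26) + a*(-20*b^2 - 54*b - 2) - 4*b^2 - 4*b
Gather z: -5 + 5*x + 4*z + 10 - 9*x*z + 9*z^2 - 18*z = 5*x + 9*z^2 + z*(-9*x - 14) + 5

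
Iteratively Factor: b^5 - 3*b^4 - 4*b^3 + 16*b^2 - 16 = (b + 2)*(b^4 - 5*b^3 + 6*b^2 + 4*b - 8) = (b - 2)*(b + 2)*(b^3 - 3*b^2 + 4) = (b - 2)*(b + 1)*(b + 2)*(b^2 - 4*b + 4) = (b - 2)^2*(b + 1)*(b + 2)*(b - 2)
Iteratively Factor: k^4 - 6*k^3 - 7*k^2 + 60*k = (k + 3)*(k^3 - 9*k^2 + 20*k) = k*(k + 3)*(k^2 - 9*k + 20) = k*(k - 5)*(k + 3)*(k - 4)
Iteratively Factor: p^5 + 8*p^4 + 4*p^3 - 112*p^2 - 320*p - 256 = (p + 2)*(p^4 + 6*p^3 - 8*p^2 - 96*p - 128) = (p + 2)*(p + 4)*(p^3 + 2*p^2 - 16*p - 32) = (p + 2)^2*(p + 4)*(p^2 - 16) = (p + 2)^2*(p + 4)^2*(p - 4)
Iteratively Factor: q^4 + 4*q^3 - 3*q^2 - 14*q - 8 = (q + 1)*(q^3 + 3*q^2 - 6*q - 8) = (q + 1)*(q + 4)*(q^2 - q - 2) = (q + 1)^2*(q + 4)*(q - 2)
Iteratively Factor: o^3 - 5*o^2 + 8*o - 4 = (o - 1)*(o^2 - 4*o + 4) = (o - 2)*(o - 1)*(o - 2)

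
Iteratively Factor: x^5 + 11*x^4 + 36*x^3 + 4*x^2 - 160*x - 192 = (x + 2)*(x^4 + 9*x^3 + 18*x^2 - 32*x - 96) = (x + 2)*(x + 4)*(x^3 + 5*x^2 - 2*x - 24) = (x + 2)*(x + 3)*(x + 4)*(x^2 + 2*x - 8) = (x + 2)*(x + 3)*(x + 4)^2*(x - 2)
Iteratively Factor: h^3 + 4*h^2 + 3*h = (h + 3)*(h^2 + h) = (h + 1)*(h + 3)*(h)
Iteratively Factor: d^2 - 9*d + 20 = (d - 5)*(d - 4)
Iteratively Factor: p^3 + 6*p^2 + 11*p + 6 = (p + 2)*(p^2 + 4*p + 3) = (p + 1)*(p + 2)*(p + 3)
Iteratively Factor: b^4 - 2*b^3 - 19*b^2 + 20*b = (b + 4)*(b^3 - 6*b^2 + 5*b) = (b - 5)*(b + 4)*(b^2 - b) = (b - 5)*(b - 1)*(b + 4)*(b)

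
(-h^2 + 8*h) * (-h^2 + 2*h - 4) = h^4 - 10*h^3 + 20*h^2 - 32*h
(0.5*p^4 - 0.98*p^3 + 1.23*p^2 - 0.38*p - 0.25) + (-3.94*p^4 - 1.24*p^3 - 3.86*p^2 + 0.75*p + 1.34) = -3.44*p^4 - 2.22*p^3 - 2.63*p^2 + 0.37*p + 1.09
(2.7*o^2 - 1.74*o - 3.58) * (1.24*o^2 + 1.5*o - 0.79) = 3.348*o^4 + 1.8924*o^3 - 9.1822*o^2 - 3.9954*o + 2.8282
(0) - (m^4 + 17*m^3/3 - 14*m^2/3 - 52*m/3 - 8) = -m^4 - 17*m^3/3 + 14*m^2/3 + 52*m/3 + 8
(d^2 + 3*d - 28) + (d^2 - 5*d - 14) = 2*d^2 - 2*d - 42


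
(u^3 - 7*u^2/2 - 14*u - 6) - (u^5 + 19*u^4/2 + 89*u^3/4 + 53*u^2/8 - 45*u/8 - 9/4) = -u^5 - 19*u^4/2 - 85*u^3/4 - 81*u^2/8 - 67*u/8 - 15/4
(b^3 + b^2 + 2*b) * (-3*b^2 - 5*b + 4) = -3*b^5 - 8*b^4 - 7*b^3 - 6*b^2 + 8*b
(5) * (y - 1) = 5*y - 5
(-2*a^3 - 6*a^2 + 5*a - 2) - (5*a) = -2*a^3 - 6*a^2 - 2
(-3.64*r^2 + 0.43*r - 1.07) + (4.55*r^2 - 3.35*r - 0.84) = 0.91*r^2 - 2.92*r - 1.91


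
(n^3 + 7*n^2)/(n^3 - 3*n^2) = (n + 7)/(n - 3)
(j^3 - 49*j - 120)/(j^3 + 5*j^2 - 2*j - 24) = (j^2 - 3*j - 40)/(j^2 + 2*j - 8)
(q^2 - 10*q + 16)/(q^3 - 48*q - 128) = (q - 2)/(q^2 + 8*q + 16)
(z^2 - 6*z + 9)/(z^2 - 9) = (z - 3)/(z + 3)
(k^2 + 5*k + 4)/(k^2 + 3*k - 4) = (k + 1)/(k - 1)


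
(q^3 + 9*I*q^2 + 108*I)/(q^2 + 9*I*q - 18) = (q^2 + 3*I*q + 18)/(q + 3*I)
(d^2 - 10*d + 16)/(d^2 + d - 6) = (d - 8)/(d + 3)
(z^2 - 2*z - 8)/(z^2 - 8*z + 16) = (z + 2)/(z - 4)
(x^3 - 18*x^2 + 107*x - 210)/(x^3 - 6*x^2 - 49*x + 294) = (x - 5)/(x + 7)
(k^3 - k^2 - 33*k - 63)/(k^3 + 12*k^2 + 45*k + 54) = (k - 7)/(k + 6)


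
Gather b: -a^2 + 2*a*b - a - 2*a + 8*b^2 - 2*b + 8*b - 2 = -a^2 - 3*a + 8*b^2 + b*(2*a + 6) - 2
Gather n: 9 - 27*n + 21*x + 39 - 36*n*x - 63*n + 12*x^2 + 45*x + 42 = n*(-36*x - 90) + 12*x^2 + 66*x + 90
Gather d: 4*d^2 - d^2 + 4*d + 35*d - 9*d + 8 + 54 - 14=3*d^2 + 30*d + 48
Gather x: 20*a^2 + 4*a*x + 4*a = 20*a^2 + 4*a*x + 4*a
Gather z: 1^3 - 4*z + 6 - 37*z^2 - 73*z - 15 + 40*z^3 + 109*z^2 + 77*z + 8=40*z^3 + 72*z^2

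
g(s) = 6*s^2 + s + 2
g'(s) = 12*s + 1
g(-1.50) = 14.00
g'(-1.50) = -17.00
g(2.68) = 47.77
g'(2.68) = 33.16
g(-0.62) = 3.69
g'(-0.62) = -6.44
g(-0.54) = 3.21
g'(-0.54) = -5.48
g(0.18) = 2.37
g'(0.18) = 3.16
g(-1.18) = 9.17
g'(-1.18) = -13.16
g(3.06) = 61.24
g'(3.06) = 37.72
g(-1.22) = 9.71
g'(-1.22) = -13.64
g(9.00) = 497.00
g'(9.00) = 109.00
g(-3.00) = 53.00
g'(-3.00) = -35.00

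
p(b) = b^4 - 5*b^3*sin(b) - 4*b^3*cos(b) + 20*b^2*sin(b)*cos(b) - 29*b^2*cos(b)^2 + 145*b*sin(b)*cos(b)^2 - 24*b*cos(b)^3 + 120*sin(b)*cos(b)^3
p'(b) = 4*b^3*sin(b) - 5*b^3*cos(b) + 4*b^3 - 20*b^2*sin(b)^2 + 58*b^2*sin(b)*cos(b) - 15*b^2*sin(b) + 20*b^2*cos(b)^2 - 12*b^2*cos(b) - 290*b*sin(b)^2*cos(b) + 72*b*sin(b)*cos(b)^2 + 40*b*sin(b)*cos(b) + 145*b*cos(b)^3 - 58*b*cos(b)^2 - 360*sin(b)^2*cos(b)^2 + 145*sin(b)*cos(b)^2 + 120*cos(b)^4 - 24*cos(b)^3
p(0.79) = 57.95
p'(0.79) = -38.49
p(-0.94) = 5.09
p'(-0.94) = -3.56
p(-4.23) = 118.55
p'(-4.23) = -1861.29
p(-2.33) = 54.65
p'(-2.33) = 33.81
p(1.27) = 13.04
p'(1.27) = -111.53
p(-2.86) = -155.65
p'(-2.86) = 755.46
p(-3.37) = -544.18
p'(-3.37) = 488.22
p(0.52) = 54.69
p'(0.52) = 61.83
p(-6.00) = 1591.07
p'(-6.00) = 131.30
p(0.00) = 0.00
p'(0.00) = 96.00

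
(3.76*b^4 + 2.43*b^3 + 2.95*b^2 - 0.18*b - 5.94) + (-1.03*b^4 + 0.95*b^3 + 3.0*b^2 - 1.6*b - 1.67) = 2.73*b^4 + 3.38*b^3 + 5.95*b^2 - 1.78*b - 7.61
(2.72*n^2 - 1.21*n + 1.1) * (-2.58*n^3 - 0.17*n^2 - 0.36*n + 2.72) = -7.0176*n^5 + 2.6594*n^4 - 3.6115*n^3 + 7.647*n^2 - 3.6872*n + 2.992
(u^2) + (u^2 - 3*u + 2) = 2*u^2 - 3*u + 2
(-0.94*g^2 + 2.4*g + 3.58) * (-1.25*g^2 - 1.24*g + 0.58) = 1.175*g^4 - 1.8344*g^3 - 7.9962*g^2 - 3.0472*g + 2.0764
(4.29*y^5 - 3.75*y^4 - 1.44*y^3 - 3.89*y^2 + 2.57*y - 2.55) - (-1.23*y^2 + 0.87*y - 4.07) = 4.29*y^5 - 3.75*y^4 - 1.44*y^3 - 2.66*y^2 + 1.7*y + 1.52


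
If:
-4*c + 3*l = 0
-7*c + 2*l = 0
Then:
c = 0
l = 0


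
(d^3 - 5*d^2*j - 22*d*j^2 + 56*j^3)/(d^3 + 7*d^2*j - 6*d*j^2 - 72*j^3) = (d^2 - 9*d*j + 14*j^2)/(d^2 + 3*d*j - 18*j^2)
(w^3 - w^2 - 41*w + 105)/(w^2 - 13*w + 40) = (w^2 + 4*w - 21)/(w - 8)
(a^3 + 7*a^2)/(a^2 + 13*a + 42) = a^2/(a + 6)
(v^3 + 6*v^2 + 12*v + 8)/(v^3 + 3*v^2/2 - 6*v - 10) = 2*(v + 2)/(2*v - 5)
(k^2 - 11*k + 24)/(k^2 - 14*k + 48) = (k - 3)/(k - 6)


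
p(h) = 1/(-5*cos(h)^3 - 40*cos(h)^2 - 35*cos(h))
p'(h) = (-15*sin(h)*cos(h)^2 - 80*sin(h)*cos(h) - 35*sin(h))/(-5*cos(h)^3 - 40*cos(h)^2 - 35*cos(h))^2 = (3*sin(h)^2 - 16*cos(h) - 10)*sin(h)/(5*(cos(h)^2 + 8*cos(h) + 7)^2*cos(h)^2)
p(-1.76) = 0.19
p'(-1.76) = 0.74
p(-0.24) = -0.01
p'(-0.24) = 0.01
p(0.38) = -0.01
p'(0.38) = -0.01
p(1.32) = -0.09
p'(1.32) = -0.43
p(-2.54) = 0.22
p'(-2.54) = -0.59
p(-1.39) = -0.13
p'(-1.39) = 0.85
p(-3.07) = 13.04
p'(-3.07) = -363.35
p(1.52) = -0.53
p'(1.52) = -11.04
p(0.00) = -0.01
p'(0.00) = 0.00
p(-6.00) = -0.01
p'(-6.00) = -0.00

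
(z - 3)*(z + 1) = z^2 - 2*z - 3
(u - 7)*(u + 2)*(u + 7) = u^3 + 2*u^2 - 49*u - 98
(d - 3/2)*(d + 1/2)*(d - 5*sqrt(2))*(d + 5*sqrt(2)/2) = d^4 - 5*sqrt(2)*d^3/2 - d^3 - 103*d^2/4 + 5*sqrt(2)*d^2/2 + 15*sqrt(2)*d/8 + 25*d + 75/4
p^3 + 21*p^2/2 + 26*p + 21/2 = (p + 1/2)*(p + 3)*(p + 7)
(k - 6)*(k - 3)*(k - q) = k^3 - k^2*q - 9*k^2 + 9*k*q + 18*k - 18*q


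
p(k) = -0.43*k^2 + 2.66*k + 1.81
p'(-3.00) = 5.24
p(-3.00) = -10.04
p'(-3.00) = 5.24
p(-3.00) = -10.04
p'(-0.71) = 3.27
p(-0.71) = -0.30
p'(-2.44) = 4.76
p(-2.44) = -7.24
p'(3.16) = -0.06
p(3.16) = 5.92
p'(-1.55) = 3.99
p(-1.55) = -3.35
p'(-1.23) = 3.72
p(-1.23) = -2.11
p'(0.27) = 2.43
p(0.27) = 2.50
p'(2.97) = 0.11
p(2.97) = 5.92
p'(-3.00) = 5.24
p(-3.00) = -10.04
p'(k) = 2.66 - 0.86*k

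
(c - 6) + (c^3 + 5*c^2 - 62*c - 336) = c^3 + 5*c^2 - 61*c - 342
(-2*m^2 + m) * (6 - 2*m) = 4*m^3 - 14*m^2 + 6*m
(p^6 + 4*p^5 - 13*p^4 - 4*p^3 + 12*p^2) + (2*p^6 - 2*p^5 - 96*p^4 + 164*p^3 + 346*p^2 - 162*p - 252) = 3*p^6 + 2*p^5 - 109*p^4 + 160*p^3 + 358*p^2 - 162*p - 252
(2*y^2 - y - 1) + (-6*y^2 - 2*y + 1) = -4*y^2 - 3*y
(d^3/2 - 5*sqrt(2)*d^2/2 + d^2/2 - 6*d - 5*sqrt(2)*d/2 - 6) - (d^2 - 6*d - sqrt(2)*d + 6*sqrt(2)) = d^3/2 - 5*sqrt(2)*d^2/2 - d^2/2 - 3*sqrt(2)*d/2 - 6*sqrt(2) - 6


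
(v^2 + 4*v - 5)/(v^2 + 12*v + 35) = (v - 1)/(v + 7)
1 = 1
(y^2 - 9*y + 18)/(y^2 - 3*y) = (y - 6)/y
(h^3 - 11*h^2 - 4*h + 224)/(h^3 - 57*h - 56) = (h^2 - 3*h - 28)/(h^2 + 8*h + 7)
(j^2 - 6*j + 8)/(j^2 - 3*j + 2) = (j - 4)/(j - 1)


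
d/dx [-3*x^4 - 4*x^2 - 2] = -12*x^3 - 8*x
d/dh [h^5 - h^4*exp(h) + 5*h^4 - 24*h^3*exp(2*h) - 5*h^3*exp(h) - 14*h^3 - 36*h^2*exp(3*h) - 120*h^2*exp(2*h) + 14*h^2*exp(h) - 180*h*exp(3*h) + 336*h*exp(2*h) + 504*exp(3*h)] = -h^4*exp(h) + 5*h^4 - 48*h^3*exp(2*h) - 9*h^3*exp(h) + 20*h^3 - 108*h^2*exp(3*h) - 312*h^2*exp(2*h) - h^2*exp(h) - 42*h^2 - 612*h*exp(3*h) + 432*h*exp(2*h) + 28*h*exp(h) + 1332*exp(3*h) + 336*exp(2*h)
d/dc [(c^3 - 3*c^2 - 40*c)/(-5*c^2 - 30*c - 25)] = (-c^2 - 2*c + 8)/(5*(c^2 + 2*c + 1))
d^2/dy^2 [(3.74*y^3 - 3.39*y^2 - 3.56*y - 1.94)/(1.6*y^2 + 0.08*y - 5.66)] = (1.4210854715202e-14*y^5 + 50.427392*y^3 - 224.158272*y^2 + 523.952784*y - 255.587416)/(4.096*y^6 + 0.6144*y^5 - 43.43808*y^4 - 4.346368*y^3 + 153.662208*y^2 + 7.688544*y - 181.321496)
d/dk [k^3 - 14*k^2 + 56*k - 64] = 3*k^2 - 28*k + 56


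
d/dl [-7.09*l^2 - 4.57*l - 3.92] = -14.18*l - 4.57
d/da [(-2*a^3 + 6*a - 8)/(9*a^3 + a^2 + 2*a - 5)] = 2*(-a^4 - 58*a^3 + 120*a^2 + 8*a - 7)/(81*a^6 + 18*a^5 + 37*a^4 - 86*a^3 - 6*a^2 - 20*a + 25)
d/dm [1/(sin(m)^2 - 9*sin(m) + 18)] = (9 - 2*sin(m))*cos(m)/(sin(m)^2 - 9*sin(m) + 18)^2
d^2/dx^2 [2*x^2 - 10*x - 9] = 4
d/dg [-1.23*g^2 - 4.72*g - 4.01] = -2.46*g - 4.72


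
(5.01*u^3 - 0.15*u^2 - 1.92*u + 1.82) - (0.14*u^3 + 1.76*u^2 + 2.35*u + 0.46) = 4.87*u^3 - 1.91*u^2 - 4.27*u + 1.36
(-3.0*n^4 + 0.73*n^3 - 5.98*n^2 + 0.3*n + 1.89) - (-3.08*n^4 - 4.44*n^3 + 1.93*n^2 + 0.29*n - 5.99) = 0.0800000000000001*n^4 + 5.17*n^3 - 7.91*n^2 + 0.01*n + 7.88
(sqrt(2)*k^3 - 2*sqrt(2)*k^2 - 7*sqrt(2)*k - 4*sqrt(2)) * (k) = sqrt(2)*k^4 - 2*sqrt(2)*k^3 - 7*sqrt(2)*k^2 - 4*sqrt(2)*k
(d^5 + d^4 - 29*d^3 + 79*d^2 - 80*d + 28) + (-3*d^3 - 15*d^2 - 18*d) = d^5 + d^4 - 32*d^3 + 64*d^2 - 98*d + 28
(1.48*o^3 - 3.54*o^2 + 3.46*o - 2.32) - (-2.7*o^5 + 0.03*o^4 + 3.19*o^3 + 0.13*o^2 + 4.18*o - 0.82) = 2.7*o^5 - 0.03*o^4 - 1.71*o^3 - 3.67*o^2 - 0.72*o - 1.5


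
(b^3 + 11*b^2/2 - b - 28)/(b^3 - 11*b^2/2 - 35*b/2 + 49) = (b + 4)/(b - 7)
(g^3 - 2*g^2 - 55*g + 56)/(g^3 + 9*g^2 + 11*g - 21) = (g - 8)/(g + 3)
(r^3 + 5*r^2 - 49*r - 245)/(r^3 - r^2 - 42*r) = (r^2 + 12*r + 35)/(r*(r + 6))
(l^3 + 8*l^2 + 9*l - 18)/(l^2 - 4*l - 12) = (-l^3 - 8*l^2 - 9*l + 18)/(-l^2 + 4*l + 12)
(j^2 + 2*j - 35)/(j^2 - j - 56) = (j - 5)/(j - 8)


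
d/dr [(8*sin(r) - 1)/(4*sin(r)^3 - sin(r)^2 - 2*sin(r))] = 2*(-32*sin(r)^3 + 10*sin(r)^2 - sin(r) - 1)*cos(r)/((sin(r) + 2*cos(2*r))^2*sin(r)^2)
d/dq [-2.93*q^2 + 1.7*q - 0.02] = 1.7 - 5.86*q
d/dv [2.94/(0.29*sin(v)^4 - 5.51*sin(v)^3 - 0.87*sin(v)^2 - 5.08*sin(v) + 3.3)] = (-3.4104*sin(v)^3 + 48.5982*sin(v)^2 + 5.1156*sin(v) + 14.9352)*cos(v)/(-0.29*sin(v)^4 + 5.51*sin(v)^3 + 0.87*sin(v)^2 + 5.08*sin(v) - 3.3)^2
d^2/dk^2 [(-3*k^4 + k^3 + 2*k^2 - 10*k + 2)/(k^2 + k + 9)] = 2*(-3*k^6 - 9*k^5 - 90*k^4 - 236*k^3 - 1479*k^2 + 519*k + 236)/(k^6 + 3*k^5 + 30*k^4 + 55*k^3 + 270*k^2 + 243*k + 729)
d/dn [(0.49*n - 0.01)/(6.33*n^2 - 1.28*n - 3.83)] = (-3.1017*n^2 + 0.1266*n - 1.8895)/(40.0689*n^4 - 16.2048*n^3 - 46.8494*n^2 + 9.8048*n + 14.6689)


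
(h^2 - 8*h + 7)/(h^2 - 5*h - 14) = (h - 1)/(h + 2)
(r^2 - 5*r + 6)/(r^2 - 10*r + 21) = (r - 2)/(r - 7)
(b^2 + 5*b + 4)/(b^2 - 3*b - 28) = (b + 1)/(b - 7)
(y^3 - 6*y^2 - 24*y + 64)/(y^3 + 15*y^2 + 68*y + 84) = (y^3 - 6*y^2 - 24*y + 64)/(y^3 + 15*y^2 + 68*y + 84)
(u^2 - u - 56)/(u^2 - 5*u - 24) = (u + 7)/(u + 3)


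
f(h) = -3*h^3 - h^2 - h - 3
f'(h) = -9*h^2 - 2*h - 1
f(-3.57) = 124.32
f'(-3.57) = -108.56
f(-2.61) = 46.14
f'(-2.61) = -57.09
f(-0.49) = -2.40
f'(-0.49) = -2.18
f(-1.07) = 0.60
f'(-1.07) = -9.16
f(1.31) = -12.77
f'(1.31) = -19.06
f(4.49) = -299.21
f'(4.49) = -191.42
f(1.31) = -12.77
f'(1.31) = -19.06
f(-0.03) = -2.97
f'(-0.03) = -0.95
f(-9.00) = 2112.00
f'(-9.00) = -712.00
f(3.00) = -96.00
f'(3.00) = -88.00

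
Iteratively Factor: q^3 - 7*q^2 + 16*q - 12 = (q - 2)*(q^2 - 5*q + 6) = (q - 3)*(q - 2)*(q - 2)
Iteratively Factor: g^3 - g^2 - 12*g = (g - 4)*(g^2 + 3*g) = g*(g - 4)*(g + 3)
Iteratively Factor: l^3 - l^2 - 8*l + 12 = (l + 3)*(l^2 - 4*l + 4) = (l - 2)*(l + 3)*(l - 2)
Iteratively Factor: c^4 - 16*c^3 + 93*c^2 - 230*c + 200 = (c - 2)*(c^3 - 14*c^2 + 65*c - 100) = (c - 5)*(c - 2)*(c^2 - 9*c + 20) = (c - 5)*(c - 4)*(c - 2)*(c - 5)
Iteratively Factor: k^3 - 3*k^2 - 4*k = (k)*(k^2 - 3*k - 4) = k*(k + 1)*(k - 4)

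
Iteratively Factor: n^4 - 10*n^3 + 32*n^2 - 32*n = (n)*(n^3 - 10*n^2 + 32*n - 32) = n*(n - 4)*(n^2 - 6*n + 8) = n*(n - 4)*(n - 2)*(n - 4)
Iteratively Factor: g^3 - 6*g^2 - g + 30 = (g + 2)*(g^2 - 8*g + 15) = (g - 5)*(g + 2)*(g - 3)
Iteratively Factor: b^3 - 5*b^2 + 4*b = (b - 1)*(b^2 - 4*b) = b*(b - 1)*(b - 4)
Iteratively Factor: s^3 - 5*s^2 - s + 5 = (s - 1)*(s^2 - 4*s - 5) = (s - 1)*(s + 1)*(s - 5)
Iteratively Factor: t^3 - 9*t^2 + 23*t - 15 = (t - 3)*(t^2 - 6*t + 5) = (t - 5)*(t - 3)*(t - 1)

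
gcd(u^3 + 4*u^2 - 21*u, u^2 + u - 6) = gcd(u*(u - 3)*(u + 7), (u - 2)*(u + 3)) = 1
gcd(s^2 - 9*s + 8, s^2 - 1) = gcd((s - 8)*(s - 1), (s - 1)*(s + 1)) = s - 1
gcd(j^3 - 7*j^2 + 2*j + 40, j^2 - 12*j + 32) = j - 4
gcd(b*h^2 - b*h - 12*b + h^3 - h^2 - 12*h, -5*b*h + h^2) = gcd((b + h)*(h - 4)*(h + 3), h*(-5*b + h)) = 1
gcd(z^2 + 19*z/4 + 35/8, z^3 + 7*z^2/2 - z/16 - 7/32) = z + 7/2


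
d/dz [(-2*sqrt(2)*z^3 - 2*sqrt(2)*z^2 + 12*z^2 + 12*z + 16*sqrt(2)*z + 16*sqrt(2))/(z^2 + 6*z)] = 2*(-sqrt(2)*z^4 - 12*sqrt(2)*z^3 - 14*sqrt(2)*z^2 + 30*z^2 - 16*sqrt(2)*z - 48*sqrt(2))/(z^2*(z^2 + 12*z + 36))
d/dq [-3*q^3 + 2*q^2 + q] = -9*q^2 + 4*q + 1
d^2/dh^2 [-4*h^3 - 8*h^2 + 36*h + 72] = -24*h - 16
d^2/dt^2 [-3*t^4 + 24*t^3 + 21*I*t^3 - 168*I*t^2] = -36*t^2 + t*(144 + 126*I) - 336*I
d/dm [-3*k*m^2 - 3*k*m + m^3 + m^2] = -6*k*m - 3*k + 3*m^2 + 2*m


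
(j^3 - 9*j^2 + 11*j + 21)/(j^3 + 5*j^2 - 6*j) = (j^3 - 9*j^2 + 11*j + 21)/(j*(j^2 + 5*j - 6))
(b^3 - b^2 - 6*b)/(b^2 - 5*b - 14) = b*(b - 3)/(b - 7)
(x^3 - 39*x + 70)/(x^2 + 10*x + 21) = (x^2 - 7*x + 10)/(x + 3)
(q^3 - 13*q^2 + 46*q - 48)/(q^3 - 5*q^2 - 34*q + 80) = (q - 3)/(q + 5)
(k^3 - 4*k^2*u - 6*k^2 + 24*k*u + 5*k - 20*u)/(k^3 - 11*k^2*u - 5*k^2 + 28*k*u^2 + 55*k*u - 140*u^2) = (1 - k)/(-k + 7*u)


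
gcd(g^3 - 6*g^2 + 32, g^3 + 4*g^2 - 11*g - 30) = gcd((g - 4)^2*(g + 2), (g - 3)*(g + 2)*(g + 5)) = g + 2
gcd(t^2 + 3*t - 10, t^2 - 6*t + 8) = t - 2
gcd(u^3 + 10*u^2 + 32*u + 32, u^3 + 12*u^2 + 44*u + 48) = u^2 + 6*u + 8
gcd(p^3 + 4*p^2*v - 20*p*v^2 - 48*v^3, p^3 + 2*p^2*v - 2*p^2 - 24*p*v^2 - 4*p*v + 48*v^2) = p^2 + 2*p*v - 24*v^2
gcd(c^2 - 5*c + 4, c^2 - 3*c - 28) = 1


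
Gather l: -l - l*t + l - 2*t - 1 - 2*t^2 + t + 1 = -l*t - 2*t^2 - t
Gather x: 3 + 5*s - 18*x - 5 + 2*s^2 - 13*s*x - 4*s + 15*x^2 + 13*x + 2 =2*s^2 + s + 15*x^2 + x*(-13*s - 5)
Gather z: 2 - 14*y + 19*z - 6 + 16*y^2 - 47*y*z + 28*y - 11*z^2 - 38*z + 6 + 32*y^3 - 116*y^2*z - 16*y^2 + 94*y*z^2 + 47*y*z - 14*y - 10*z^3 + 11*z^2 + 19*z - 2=32*y^3 - 116*y^2*z + 94*y*z^2 - 10*z^3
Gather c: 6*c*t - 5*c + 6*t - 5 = c*(6*t - 5) + 6*t - 5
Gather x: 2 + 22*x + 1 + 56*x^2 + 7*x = 56*x^2 + 29*x + 3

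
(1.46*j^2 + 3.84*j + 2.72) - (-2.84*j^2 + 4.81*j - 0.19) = 4.3*j^2 - 0.97*j + 2.91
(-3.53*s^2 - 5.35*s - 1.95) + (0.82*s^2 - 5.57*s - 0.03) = -2.71*s^2 - 10.92*s - 1.98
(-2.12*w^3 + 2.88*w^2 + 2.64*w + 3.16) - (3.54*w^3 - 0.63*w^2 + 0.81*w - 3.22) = -5.66*w^3 + 3.51*w^2 + 1.83*w + 6.38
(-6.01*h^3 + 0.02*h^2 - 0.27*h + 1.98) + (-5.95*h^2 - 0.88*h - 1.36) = -6.01*h^3 - 5.93*h^2 - 1.15*h + 0.62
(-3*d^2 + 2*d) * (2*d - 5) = -6*d^3 + 19*d^2 - 10*d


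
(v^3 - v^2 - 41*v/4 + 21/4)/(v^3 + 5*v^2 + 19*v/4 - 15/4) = (2*v - 7)/(2*v + 5)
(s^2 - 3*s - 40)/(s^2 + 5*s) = (s - 8)/s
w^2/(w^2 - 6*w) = w/(w - 6)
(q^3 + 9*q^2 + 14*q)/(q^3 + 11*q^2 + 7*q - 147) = q*(q + 2)/(q^2 + 4*q - 21)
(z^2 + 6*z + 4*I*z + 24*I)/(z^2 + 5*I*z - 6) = (z^2 + z*(6 + 4*I) + 24*I)/(z^2 + 5*I*z - 6)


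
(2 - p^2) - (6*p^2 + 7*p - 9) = -7*p^2 - 7*p + 11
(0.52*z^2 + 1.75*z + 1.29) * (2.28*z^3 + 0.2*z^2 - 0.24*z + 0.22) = 1.1856*z^5 + 4.094*z^4 + 3.1664*z^3 - 0.0476*z^2 + 0.0754*z + 0.2838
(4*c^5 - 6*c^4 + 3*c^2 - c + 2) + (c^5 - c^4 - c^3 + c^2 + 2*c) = 5*c^5 - 7*c^4 - c^3 + 4*c^2 + c + 2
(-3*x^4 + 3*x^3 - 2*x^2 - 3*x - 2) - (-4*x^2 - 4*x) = -3*x^4 + 3*x^3 + 2*x^2 + x - 2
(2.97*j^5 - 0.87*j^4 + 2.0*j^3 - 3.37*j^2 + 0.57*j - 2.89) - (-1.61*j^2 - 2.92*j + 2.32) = 2.97*j^5 - 0.87*j^4 + 2.0*j^3 - 1.76*j^2 + 3.49*j - 5.21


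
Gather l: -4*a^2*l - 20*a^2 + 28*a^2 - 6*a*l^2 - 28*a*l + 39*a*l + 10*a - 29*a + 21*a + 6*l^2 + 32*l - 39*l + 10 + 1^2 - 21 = 8*a^2 + 2*a + l^2*(6 - 6*a) + l*(-4*a^2 + 11*a - 7) - 10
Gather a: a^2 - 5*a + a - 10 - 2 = a^2 - 4*a - 12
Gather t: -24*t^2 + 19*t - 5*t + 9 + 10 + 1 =-24*t^2 + 14*t + 20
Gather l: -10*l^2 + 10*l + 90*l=-10*l^2 + 100*l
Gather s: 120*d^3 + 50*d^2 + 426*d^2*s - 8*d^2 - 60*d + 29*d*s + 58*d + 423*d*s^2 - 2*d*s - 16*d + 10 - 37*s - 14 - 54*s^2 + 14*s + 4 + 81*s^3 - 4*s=120*d^3 + 42*d^2 - 18*d + 81*s^3 + s^2*(423*d - 54) + s*(426*d^2 + 27*d - 27)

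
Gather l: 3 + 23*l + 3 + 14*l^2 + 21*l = 14*l^2 + 44*l + 6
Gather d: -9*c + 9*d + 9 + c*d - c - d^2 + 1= -10*c - d^2 + d*(c + 9) + 10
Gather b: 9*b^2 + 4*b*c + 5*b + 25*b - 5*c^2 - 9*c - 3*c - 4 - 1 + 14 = 9*b^2 + b*(4*c + 30) - 5*c^2 - 12*c + 9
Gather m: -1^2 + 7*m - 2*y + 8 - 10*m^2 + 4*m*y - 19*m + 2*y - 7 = -10*m^2 + m*(4*y - 12)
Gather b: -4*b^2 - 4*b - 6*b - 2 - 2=-4*b^2 - 10*b - 4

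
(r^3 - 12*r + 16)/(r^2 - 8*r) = (r^3 - 12*r + 16)/(r*(r - 8))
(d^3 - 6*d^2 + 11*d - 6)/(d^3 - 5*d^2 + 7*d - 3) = (d - 2)/(d - 1)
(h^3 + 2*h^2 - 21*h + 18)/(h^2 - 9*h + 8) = (h^2 + 3*h - 18)/(h - 8)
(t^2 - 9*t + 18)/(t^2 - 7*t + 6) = (t - 3)/(t - 1)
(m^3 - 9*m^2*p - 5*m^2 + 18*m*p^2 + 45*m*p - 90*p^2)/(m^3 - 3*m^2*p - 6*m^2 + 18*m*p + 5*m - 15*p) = (m - 6*p)/(m - 1)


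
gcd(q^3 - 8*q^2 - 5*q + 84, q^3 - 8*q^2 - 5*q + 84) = q^3 - 8*q^2 - 5*q + 84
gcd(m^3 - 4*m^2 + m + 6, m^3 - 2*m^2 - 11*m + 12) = 1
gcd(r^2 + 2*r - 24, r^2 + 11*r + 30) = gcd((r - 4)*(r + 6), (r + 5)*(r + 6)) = r + 6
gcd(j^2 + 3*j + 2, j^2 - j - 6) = j + 2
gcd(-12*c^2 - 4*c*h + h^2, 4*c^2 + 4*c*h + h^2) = 2*c + h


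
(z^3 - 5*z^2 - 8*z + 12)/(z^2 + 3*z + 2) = (z^2 - 7*z + 6)/(z + 1)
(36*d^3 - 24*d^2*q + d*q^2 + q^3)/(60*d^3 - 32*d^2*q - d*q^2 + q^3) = (-3*d + q)/(-5*d + q)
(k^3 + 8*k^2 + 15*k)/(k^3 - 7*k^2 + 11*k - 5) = k*(k^2 + 8*k + 15)/(k^3 - 7*k^2 + 11*k - 5)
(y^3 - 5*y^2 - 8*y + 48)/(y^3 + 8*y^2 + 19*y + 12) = (y^2 - 8*y + 16)/(y^2 + 5*y + 4)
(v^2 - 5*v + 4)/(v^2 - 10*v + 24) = (v - 1)/(v - 6)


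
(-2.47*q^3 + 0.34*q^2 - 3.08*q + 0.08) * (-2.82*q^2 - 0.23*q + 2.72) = 6.9654*q^5 - 0.3907*q^4 + 1.889*q^3 + 1.4076*q^2 - 8.396*q + 0.2176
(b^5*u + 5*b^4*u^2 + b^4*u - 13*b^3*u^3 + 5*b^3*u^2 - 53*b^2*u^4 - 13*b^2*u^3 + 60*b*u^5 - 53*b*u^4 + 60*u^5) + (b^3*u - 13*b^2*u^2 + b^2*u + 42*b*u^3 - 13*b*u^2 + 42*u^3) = b^5*u + 5*b^4*u^2 + b^4*u - 13*b^3*u^3 + 5*b^3*u^2 + b^3*u - 53*b^2*u^4 - 13*b^2*u^3 - 13*b^2*u^2 + b^2*u + 60*b*u^5 - 53*b*u^4 + 42*b*u^3 - 13*b*u^2 + 60*u^5 + 42*u^3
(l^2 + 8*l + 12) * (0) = 0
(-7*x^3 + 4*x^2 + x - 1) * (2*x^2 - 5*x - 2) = -14*x^5 + 43*x^4 - 4*x^3 - 15*x^2 + 3*x + 2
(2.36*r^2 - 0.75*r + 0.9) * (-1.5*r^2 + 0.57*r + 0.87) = -3.54*r^4 + 2.4702*r^3 + 0.2757*r^2 - 0.1395*r + 0.783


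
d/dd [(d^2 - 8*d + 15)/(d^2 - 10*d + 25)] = -2/(d^2 - 10*d + 25)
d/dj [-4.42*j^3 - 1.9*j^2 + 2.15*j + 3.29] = -13.26*j^2 - 3.8*j + 2.15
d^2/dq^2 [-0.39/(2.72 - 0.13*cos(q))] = (0.006591*sin(q)^2 - 0.137904*cos(q) + 0.006591)/(0.13*cos(q) - 2.72)^3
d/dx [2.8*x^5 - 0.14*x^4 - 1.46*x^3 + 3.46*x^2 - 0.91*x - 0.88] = 14.0*x^4 - 0.56*x^3 - 4.38*x^2 + 6.92*x - 0.91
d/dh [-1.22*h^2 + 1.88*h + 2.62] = 1.88 - 2.44*h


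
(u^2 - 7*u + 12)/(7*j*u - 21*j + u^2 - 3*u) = (u - 4)/(7*j + u)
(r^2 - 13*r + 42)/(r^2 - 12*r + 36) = (r - 7)/(r - 6)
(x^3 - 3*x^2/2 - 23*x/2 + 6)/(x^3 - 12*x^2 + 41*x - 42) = (2*x^3 - 3*x^2 - 23*x + 12)/(2*(x^3 - 12*x^2 + 41*x - 42))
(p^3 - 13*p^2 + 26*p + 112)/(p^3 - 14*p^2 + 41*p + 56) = (p + 2)/(p + 1)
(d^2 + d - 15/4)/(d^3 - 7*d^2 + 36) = (d^2 + d - 15/4)/(d^3 - 7*d^2 + 36)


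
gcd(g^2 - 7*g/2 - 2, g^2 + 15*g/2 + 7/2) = g + 1/2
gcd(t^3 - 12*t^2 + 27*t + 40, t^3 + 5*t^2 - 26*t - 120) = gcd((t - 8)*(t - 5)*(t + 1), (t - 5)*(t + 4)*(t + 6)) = t - 5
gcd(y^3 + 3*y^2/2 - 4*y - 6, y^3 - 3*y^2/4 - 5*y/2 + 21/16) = y + 3/2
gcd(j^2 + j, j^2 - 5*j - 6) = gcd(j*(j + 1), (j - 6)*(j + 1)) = j + 1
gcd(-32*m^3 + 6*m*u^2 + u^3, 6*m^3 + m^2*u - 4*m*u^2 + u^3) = -2*m + u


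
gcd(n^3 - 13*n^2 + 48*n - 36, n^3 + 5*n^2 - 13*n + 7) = n - 1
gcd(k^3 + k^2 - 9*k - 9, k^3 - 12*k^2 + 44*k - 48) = 1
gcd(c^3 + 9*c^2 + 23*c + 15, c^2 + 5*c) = c + 5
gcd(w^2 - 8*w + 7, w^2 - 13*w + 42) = w - 7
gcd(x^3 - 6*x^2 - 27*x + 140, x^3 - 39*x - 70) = x^2 - 2*x - 35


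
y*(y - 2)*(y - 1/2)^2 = y^4 - 3*y^3 + 9*y^2/4 - y/2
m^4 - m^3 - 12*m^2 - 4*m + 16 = (m - 4)*(m - 1)*(m + 2)^2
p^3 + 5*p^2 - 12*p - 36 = (p - 3)*(p + 2)*(p + 6)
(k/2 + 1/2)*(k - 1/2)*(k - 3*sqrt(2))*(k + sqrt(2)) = k^4/2 - sqrt(2)*k^3 + k^3/4 - 13*k^2/4 - sqrt(2)*k^2/2 - 3*k/2 + sqrt(2)*k/2 + 3/2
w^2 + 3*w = w*(w + 3)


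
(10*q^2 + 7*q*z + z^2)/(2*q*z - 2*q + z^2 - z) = (5*q + z)/(z - 1)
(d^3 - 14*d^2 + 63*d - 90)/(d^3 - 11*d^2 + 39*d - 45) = (d - 6)/(d - 3)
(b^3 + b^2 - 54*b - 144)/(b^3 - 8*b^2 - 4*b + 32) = (b^2 + 9*b + 18)/(b^2 - 4)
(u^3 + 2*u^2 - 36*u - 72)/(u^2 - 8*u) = (u^3 + 2*u^2 - 36*u - 72)/(u*(u - 8))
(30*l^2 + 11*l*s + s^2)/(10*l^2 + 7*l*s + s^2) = (6*l + s)/(2*l + s)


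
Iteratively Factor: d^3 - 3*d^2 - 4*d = (d)*(d^2 - 3*d - 4) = d*(d + 1)*(d - 4)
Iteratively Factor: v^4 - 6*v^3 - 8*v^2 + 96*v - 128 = (v - 4)*(v^3 - 2*v^2 - 16*v + 32) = (v - 4)*(v - 2)*(v^2 - 16) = (v - 4)^2*(v - 2)*(v + 4)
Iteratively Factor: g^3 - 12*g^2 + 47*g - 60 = (g - 4)*(g^2 - 8*g + 15) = (g - 5)*(g - 4)*(g - 3)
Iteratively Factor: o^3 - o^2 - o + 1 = (o - 1)*(o^2 - 1) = (o - 1)^2*(o + 1)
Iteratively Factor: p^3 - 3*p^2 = (p - 3)*(p^2) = p*(p - 3)*(p)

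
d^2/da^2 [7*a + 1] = 0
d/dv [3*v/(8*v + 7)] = 21/(8*v + 7)^2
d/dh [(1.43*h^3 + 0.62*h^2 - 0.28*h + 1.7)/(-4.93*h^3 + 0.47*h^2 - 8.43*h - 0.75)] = (3.7287*h^4 - 26.8706*h^3 + 16.8305*h^2 - 2.528*h + 14.541)/(24.3049*h^6 - 4.6342*h^5 + 83.3407*h^4 - 0.529199999999999*h^3 + 70.3599*h^2 + 12.645*h + 0.5625)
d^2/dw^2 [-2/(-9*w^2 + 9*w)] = 4*(-w*(w - 1) + (2*w - 1)^2)/(9*w^3*(w - 1)^3)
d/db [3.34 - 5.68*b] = -5.68000000000000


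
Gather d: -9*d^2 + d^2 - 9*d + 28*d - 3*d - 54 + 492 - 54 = -8*d^2 + 16*d + 384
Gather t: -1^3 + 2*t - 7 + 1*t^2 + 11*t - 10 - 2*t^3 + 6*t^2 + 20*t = -2*t^3 + 7*t^2 + 33*t - 18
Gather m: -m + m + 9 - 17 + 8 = 0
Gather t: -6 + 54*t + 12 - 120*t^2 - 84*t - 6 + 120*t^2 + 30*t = 0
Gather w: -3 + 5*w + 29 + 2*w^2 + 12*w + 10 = 2*w^2 + 17*w + 36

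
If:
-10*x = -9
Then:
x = 9/10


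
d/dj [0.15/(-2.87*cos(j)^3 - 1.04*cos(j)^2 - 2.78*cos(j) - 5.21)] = (1.2915*sin(j)^2 - 0.312*cos(j) - 1.7085)*sin(j)/(2.87*cos(j)^3 + 1.04*cos(j)^2 + 2.78*cos(j) + 5.21)^2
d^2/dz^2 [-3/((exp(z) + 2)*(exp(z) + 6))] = 12*(-exp(3*z) - 6*exp(2*z) - 4*exp(z) + 24)*exp(z)/(exp(6*z) + 24*exp(5*z) + 228*exp(4*z) + 1088*exp(3*z) + 2736*exp(2*z) + 3456*exp(z) + 1728)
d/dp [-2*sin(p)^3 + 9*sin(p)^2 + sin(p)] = (-6*sin(p)^2 + 18*sin(p) + 1)*cos(p)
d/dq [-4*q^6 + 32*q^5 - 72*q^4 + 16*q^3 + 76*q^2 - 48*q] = -24*q^5 + 160*q^4 - 288*q^3 + 48*q^2 + 152*q - 48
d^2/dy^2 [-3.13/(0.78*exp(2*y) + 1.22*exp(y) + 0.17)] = (-3.13*(1.56*exp(y) + 1.22)*(3.12*exp(y) + 2.44)*exp(y) + (9.7656*exp(y) + 3.8186)*(0.78*exp(2*y) + 1.22*exp(y) + 0.17))*exp(y)/(0.78*exp(2*y) + 1.22*exp(y) + 0.17)^3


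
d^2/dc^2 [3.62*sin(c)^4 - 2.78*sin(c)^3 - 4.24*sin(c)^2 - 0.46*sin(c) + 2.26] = -57.92*sin(c)^4 + 25.02*sin(c)^3 + 60.4*sin(c)^2 - 16.22*sin(c) - 8.48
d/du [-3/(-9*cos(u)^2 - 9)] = 4*sin(2*u)/(3*(cos(2*u) + 3)^2)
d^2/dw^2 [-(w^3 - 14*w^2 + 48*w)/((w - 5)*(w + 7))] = 10*(-23*w^3 + 336*w^2 - 1743*w + 2758)/(w^6 + 6*w^5 - 93*w^4 - 412*w^3 + 3255*w^2 + 7350*w - 42875)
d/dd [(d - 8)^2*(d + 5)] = (d - 8)*(3*d + 2)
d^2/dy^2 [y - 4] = 0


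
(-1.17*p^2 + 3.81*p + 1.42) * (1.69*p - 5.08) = -1.9773*p^3 + 12.3825*p^2 - 16.955*p - 7.2136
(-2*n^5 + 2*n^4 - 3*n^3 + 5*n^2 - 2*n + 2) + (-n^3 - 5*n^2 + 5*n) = -2*n^5 + 2*n^4 - 4*n^3 + 3*n + 2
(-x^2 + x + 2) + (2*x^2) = x^2 + x + 2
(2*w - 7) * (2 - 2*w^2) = -4*w^3 + 14*w^2 + 4*w - 14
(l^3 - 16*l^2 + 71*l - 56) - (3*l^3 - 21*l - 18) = -2*l^3 - 16*l^2 + 92*l - 38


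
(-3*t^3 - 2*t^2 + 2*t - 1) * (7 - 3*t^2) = 9*t^5 + 6*t^4 - 27*t^3 - 11*t^2 + 14*t - 7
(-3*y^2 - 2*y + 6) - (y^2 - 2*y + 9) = -4*y^2 - 3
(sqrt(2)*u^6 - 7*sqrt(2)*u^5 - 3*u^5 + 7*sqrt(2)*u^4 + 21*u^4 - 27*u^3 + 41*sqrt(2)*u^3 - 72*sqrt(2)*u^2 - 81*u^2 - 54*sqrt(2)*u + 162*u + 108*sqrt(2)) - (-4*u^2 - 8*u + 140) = sqrt(2)*u^6 - 7*sqrt(2)*u^5 - 3*u^5 + 7*sqrt(2)*u^4 + 21*u^4 - 27*u^3 + 41*sqrt(2)*u^3 - 72*sqrt(2)*u^2 - 77*u^2 - 54*sqrt(2)*u + 170*u - 140 + 108*sqrt(2)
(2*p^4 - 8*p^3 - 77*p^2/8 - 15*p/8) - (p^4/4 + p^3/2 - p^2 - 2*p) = 7*p^4/4 - 17*p^3/2 - 69*p^2/8 + p/8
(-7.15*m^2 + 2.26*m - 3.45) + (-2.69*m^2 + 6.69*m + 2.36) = -9.84*m^2 + 8.95*m - 1.09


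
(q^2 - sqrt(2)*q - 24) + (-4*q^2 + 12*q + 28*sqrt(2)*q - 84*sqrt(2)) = -3*q^2 + 12*q + 27*sqrt(2)*q - 84*sqrt(2) - 24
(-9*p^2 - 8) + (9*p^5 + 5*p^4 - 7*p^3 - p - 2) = 9*p^5 + 5*p^4 - 7*p^3 - 9*p^2 - p - 10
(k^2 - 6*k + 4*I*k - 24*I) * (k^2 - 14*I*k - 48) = k^4 - 6*k^3 - 10*I*k^3 + 8*k^2 + 60*I*k^2 - 48*k - 192*I*k + 1152*I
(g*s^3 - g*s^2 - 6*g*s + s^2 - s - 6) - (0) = g*s^3 - g*s^2 - 6*g*s + s^2 - s - 6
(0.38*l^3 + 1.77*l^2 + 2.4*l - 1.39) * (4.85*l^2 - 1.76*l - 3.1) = 1.843*l^5 + 7.9157*l^4 + 7.3468*l^3 - 16.4525*l^2 - 4.9936*l + 4.309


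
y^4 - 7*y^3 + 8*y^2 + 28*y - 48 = (y - 4)*(y - 3)*(y - 2)*(y + 2)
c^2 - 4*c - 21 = (c - 7)*(c + 3)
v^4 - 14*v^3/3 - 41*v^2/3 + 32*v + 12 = (v - 6)*(v - 2)*(v + 1/3)*(v + 3)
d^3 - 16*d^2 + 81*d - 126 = (d - 7)*(d - 6)*(d - 3)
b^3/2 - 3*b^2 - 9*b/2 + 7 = (b/2 + 1)*(b - 7)*(b - 1)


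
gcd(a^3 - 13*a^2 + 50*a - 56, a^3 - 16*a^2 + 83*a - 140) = a^2 - 11*a + 28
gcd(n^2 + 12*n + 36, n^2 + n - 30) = n + 6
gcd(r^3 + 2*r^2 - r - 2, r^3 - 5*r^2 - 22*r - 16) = r^2 + 3*r + 2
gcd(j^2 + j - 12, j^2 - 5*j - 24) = 1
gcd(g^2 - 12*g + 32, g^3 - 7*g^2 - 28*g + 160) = g^2 - 12*g + 32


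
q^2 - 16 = (q - 4)*(q + 4)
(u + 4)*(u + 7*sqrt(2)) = u^2 + 4*u + 7*sqrt(2)*u + 28*sqrt(2)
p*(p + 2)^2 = p^3 + 4*p^2 + 4*p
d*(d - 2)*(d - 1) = d^3 - 3*d^2 + 2*d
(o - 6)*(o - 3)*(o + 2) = o^3 - 7*o^2 + 36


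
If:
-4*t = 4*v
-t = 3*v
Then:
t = 0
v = 0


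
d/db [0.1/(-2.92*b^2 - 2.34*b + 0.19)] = (0.584*b + 0.234)/(2.92*b^2 + 2.34*b - 0.19)^2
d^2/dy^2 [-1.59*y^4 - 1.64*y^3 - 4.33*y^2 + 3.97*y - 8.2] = -19.08*y^2 - 9.84*y - 8.66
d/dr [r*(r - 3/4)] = 2*r - 3/4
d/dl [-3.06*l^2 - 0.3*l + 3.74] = -6.12*l - 0.3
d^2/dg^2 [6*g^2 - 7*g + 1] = 12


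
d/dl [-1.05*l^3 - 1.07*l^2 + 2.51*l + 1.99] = -3.15*l^2 - 2.14*l + 2.51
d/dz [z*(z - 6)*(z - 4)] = 3*z^2 - 20*z + 24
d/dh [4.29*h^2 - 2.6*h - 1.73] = 8.58*h - 2.6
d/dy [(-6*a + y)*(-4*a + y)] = -10*a + 2*y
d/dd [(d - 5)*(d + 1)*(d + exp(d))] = (d - 5)*(d + 1)*(exp(d) + 1) + (d - 5)*(d + exp(d)) + (d + 1)*(d + exp(d))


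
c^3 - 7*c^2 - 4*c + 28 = (c - 7)*(c - 2)*(c + 2)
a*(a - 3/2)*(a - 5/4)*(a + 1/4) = a^4 - 5*a^3/2 + 19*a^2/16 + 15*a/32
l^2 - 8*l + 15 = (l - 5)*(l - 3)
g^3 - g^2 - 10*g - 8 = (g - 4)*(g + 1)*(g + 2)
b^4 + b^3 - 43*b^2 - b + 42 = (b - 6)*(b - 1)*(b + 1)*(b + 7)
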